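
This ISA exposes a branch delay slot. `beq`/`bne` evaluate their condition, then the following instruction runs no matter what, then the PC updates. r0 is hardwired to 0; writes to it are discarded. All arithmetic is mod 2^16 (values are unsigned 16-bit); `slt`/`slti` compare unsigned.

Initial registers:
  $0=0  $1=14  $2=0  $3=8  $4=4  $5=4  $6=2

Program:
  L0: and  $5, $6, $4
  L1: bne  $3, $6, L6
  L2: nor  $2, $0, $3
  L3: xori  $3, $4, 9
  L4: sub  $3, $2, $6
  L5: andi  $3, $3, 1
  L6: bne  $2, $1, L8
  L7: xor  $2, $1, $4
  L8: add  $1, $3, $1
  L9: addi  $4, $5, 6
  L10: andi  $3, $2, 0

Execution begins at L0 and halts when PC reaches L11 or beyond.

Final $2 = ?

10

PC=0  and  $5, $6, $4        | $0=0 $1=14 $2=0 $3=8 $4=4 $5=0 $6=2
PC=1  bne  $3, $6, L6        | $0=0 $1=14 $2=0 $3=8 $4=4 $5=0 $6=2  [TAKEN]
PC=2  nor  $2, $0, $3        | $0=0 $1=14 $2=65527 $3=8 $4=4 $5=0 $6=2
PC=6  bne  $2, $1, L8        | $0=0 $1=14 $2=65527 $3=8 $4=4 $5=0 $6=2  [TAKEN]
PC=7  xor  $2, $1, $4        | $0=0 $1=14 $2=10 $3=8 $4=4 $5=0 $6=2
PC=8  add  $1, $3, $1        | $0=0 $1=22 $2=10 $3=8 $4=4 $5=0 $6=2
PC=9  addi  $4, $5, 6        | $0=0 $1=22 $2=10 $3=8 $4=6 $5=0 $6=2
PC=10 andi  $3, $2, 0        | $0=0 $1=22 $2=10 $3=0 $4=6 $5=0 $6=2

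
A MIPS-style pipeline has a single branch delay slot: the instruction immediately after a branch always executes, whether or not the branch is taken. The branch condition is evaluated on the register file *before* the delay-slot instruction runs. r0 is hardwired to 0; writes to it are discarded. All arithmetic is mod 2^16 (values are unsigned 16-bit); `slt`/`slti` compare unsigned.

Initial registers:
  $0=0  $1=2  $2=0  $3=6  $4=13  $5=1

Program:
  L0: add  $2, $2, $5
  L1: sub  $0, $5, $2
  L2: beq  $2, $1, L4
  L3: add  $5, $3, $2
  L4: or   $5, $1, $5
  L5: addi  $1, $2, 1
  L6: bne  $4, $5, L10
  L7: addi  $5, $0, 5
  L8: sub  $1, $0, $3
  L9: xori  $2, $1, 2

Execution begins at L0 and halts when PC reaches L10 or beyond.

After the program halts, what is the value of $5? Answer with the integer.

5

[0] add  $2, $2, $5  →  {$0:0, $1:2, $2:1, $3:6, $4:13, $5:1}
[1] sub  $0, $5, $2  →  {$0:0, $1:2, $2:1, $3:6, $4:13, $5:1}
[2] beq  $2, $1, L4  →  {$0:0, $1:2, $2:1, $3:6, $4:13, $5:1}  ⟨branch fallthrough⟩
[3] add  $5, $3, $2  →  {$0:0, $1:2, $2:1, $3:6, $4:13, $5:7}
[4] or   $5, $1, $5  →  {$0:0, $1:2, $2:1, $3:6, $4:13, $5:7}
[5] addi  $1, $2, 1  →  {$0:0, $1:2, $2:1, $3:6, $4:13, $5:7}
[6] bne  $4, $5, L10  →  {$0:0, $1:2, $2:1, $3:6, $4:13, $5:7}  ⟨branch taken⟩
[7] addi  $5, $0, 5  →  {$0:0, $1:2, $2:1, $3:6, $4:13, $5:5}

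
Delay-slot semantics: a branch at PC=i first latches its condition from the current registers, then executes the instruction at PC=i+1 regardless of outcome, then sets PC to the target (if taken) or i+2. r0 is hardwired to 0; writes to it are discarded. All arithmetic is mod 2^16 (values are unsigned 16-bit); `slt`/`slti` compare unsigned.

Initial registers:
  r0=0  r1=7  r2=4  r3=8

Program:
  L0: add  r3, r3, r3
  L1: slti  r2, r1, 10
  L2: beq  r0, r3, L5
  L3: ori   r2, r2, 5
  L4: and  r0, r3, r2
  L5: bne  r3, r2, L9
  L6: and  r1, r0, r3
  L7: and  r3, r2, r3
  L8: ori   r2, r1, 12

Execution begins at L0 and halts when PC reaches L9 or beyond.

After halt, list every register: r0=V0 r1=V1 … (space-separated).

r0=0 r1=0 r2=5 r3=16

#0 add  r3, r3, r3 ; 0/7/4/16
#1 slti  r2, r1, 10 ; 0/7/1/16
#2 beq  r0, r3, L5 ; 0/7/1/16 ; →fallthru
#3 ori   r2, r2, 5 ; 0/7/5/16
#4 and  r0, r3, r2 ; 0/7/5/16
#5 bne  r3, r2, L9 ; 0/7/5/16 ; →target
#6 and  r1, r0, r3 ; 0/0/5/16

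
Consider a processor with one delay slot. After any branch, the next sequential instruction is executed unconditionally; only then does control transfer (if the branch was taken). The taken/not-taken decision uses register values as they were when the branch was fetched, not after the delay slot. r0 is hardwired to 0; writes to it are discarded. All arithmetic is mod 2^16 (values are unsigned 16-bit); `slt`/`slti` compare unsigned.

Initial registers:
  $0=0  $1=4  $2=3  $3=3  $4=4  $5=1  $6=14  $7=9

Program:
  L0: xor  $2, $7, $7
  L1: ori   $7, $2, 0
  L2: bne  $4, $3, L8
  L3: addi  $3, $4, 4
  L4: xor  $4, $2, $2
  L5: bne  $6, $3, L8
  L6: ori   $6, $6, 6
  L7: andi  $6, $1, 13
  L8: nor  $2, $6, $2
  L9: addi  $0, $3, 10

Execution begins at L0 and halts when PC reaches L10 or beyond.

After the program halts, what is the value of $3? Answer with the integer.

8

#0 xor  $2, $7, $7 ; 0/4/0/3/4/1/14/9
#1 ori   $7, $2, 0 ; 0/4/0/3/4/1/14/0
#2 bne  $4, $3, L8 ; 0/4/0/3/4/1/14/0 ; →target
#3 addi  $3, $4, 4 ; 0/4/0/8/4/1/14/0
#8 nor  $2, $6, $2 ; 0/4/65521/8/4/1/14/0
#9 addi  $0, $3, 10 ; 0/4/65521/8/4/1/14/0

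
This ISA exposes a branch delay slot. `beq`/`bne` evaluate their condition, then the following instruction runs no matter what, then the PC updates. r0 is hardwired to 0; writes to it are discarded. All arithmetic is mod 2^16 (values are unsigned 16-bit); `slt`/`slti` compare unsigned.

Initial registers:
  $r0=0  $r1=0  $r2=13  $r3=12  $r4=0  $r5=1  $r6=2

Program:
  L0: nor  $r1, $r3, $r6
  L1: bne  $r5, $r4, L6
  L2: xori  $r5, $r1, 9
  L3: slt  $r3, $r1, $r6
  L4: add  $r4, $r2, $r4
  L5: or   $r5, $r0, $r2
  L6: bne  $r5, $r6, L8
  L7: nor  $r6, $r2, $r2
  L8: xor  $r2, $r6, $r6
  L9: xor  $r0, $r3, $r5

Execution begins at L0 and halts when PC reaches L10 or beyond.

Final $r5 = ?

65528

[0] nor  $r1, $r3, $r6  →  {$r0:0, $r1:65521, $r2:13, $r3:12, $r4:0, $r5:1, $r6:2}
[1] bne  $r5, $r4, L6  →  {$r0:0, $r1:65521, $r2:13, $r3:12, $r4:0, $r5:1, $r6:2}  ⟨branch taken⟩
[2] xori  $r5, $r1, 9  →  {$r0:0, $r1:65521, $r2:13, $r3:12, $r4:0, $r5:65528, $r6:2}
[6] bne  $r5, $r6, L8  →  {$r0:0, $r1:65521, $r2:13, $r3:12, $r4:0, $r5:65528, $r6:2}  ⟨branch taken⟩
[7] nor  $r6, $r2, $r2  →  {$r0:0, $r1:65521, $r2:13, $r3:12, $r4:0, $r5:65528, $r6:65522}
[8] xor  $r2, $r6, $r6  →  {$r0:0, $r1:65521, $r2:0, $r3:12, $r4:0, $r5:65528, $r6:65522}
[9] xor  $r0, $r3, $r5  →  {$r0:0, $r1:65521, $r2:0, $r3:12, $r4:0, $r5:65528, $r6:65522}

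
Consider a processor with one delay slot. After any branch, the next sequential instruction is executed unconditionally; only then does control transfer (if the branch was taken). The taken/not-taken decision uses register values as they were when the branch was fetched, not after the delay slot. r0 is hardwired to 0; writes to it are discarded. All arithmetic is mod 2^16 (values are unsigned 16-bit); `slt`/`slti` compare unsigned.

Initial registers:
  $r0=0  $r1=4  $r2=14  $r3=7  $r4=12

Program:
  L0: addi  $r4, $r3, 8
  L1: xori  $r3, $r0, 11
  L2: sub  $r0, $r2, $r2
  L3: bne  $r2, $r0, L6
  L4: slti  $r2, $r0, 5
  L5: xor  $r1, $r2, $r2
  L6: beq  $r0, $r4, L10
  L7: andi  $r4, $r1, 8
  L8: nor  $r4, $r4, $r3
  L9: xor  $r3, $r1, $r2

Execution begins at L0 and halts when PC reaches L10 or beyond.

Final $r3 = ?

  step pc=0: addi  $r4, $r3, 8  regs=(0,4,14,7,15)
  step pc=1: xori  $r3, $r0, 11  regs=(0,4,14,11,15)
  step pc=2: sub  $r0, $r2, $r2  regs=(0,4,14,11,15)
  step pc=3: bne  $r2, $r0, L6  cond=T  regs=(0,4,14,11,15)
  step pc=4: slti  $r2, $r0, 5  regs=(0,4,1,11,15)
  step pc=6: beq  $r0, $r4, L10  cond=F  regs=(0,4,1,11,15)
  step pc=7: andi  $r4, $r1, 8  regs=(0,4,1,11,0)
  step pc=8: nor  $r4, $r4, $r3  regs=(0,4,1,11,65524)
  step pc=9: xor  $r3, $r1, $r2  regs=(0,4,1,5,65524)

5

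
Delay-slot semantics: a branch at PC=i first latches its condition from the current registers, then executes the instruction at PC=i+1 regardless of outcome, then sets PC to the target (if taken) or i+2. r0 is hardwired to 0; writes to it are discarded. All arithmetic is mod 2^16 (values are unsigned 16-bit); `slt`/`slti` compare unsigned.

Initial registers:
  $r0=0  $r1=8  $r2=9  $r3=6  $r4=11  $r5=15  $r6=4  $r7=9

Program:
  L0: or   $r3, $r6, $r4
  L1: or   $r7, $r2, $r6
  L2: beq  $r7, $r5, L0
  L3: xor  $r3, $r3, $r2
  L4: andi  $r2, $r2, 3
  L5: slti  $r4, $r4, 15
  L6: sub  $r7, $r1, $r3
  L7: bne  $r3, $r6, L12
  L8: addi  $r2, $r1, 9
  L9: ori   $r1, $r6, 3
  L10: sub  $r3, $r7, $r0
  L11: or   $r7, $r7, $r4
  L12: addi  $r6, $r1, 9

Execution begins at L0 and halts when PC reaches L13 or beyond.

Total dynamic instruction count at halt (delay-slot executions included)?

10

  step pc=0: or   $r3, $r6, $r4  regs=(0,8,9,15,11,15,4,9)
  step pc=1: or   $r7, $r2, $r6  regs=(0,8,9,15,11,15,4,13)
  step pc=2: beq  $r7, $r5, L0  cond=F  regs=(0,8,9,15,11,15,4,13)
  step pc=3: xor  $r3, $r3, $r2  regs=(0,8,9,6,11,15,4,13)
  step pc=4: andi  $r2, $r2, 3  regs=(0,8,1,6,11,15,4,13)
  step pc=5: slti  $r4, $r4, 15  regs=(0,8,1,6,1,15,4,13)
  step pc=6: sub  $r7, $r1, $r3  regs=(0,8,1,6,1,15,4,2)
  step pc=7: bne  $r3, $r6, L12  cond=T  regs=(0,8,1,6,1,15,4,2)
  step pc=8: addi  $r2, $r1, 9  regs=(0,8,17,6,1,15,4,2)
  step pc=12: addi  $r6, $r1, 9  regs=(0,8,17,6,1,15,17,2)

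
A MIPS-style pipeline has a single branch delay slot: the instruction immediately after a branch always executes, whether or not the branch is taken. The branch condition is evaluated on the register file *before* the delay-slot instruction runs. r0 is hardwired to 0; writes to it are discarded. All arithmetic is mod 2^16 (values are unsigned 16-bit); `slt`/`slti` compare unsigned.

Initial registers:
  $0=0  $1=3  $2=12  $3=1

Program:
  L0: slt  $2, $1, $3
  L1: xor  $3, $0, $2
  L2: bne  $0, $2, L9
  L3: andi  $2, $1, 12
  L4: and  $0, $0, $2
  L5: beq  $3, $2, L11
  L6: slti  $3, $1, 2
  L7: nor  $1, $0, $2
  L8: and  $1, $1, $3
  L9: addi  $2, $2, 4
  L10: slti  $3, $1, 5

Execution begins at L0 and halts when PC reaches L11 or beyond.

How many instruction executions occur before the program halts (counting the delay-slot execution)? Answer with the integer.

#0 slt  $2, $1, $3 ; 0/3/0/1
#1 xor  $3, $0, $2 ; 0/3/0/0
#2 bne  $0, $2, L9 ; 0/3/0/0 ; →fallthru
#3 andi  $2, $1, 12 ; 0/3/0/0
#4 and  $0, $0, $2 ; 0/3/0/0
#5 beq  $3, $2, L11 ; 0/3/0/0 ; →target
#6 slti  $3, $1, 2 ; 0/3/0/0

7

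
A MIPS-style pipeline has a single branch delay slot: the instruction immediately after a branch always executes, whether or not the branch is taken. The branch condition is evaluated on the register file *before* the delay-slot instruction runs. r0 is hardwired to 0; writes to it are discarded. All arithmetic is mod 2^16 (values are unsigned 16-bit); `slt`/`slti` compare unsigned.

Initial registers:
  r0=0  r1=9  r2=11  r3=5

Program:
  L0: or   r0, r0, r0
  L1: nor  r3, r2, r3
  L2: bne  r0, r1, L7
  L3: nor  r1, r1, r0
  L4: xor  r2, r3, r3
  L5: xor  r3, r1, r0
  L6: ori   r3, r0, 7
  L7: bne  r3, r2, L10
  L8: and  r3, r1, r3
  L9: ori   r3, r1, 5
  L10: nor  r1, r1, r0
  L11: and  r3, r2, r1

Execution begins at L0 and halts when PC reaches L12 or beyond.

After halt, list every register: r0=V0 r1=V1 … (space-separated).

#0 or   r0, r0, r0 ; 0/9/11/5
#1 nor  r3, r2, r3 ; 0/9/11/65520
#2 bne  r0, r1, L7 ; 0/9/11/65520 ; →target
#3 nor  r1, r1, r0 ; 0/65526/11/65520
#7 bne  r3, r2, L10 ; 0/65526/11/65520 ; →target
#8 and  r3, r1, r3 ; 0/65526/11/65520
#10 nor  r1, r1, r0 ; 0/9/11/65520
#11 and  r3, r2, r1 ; 0/9/11/9

r0=0 r1=9 r2=11 r3=9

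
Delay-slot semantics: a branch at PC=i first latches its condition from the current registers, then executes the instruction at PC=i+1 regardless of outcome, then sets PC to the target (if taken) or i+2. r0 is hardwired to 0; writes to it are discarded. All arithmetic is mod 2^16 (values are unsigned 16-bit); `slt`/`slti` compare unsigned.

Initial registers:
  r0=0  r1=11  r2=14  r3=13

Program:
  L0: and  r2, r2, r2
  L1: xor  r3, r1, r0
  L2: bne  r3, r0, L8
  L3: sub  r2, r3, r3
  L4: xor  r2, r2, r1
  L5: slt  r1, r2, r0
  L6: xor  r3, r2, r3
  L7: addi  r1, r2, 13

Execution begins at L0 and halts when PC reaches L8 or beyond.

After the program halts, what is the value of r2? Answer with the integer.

#0 and  r2, r2, r2 ; 0/11/14/13
#1 xor  r3, r1, r0 ; 0/11/14/11
#2 bne  r3, r0, L8 ; 0/11/14/11 ; →target
#3 sub  r2, r3, r3 ; 0/11/0/11

0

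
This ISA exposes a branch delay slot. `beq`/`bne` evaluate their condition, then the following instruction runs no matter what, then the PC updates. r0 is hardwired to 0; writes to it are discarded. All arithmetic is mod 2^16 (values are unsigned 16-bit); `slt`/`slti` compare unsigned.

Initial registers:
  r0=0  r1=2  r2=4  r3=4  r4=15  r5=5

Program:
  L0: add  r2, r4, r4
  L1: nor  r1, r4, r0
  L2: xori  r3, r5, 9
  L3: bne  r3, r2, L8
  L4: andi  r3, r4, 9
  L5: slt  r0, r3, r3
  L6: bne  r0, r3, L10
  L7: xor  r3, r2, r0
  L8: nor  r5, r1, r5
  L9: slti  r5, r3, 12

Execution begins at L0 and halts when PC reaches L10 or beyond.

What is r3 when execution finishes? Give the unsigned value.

9

#0 add  r2, r4, r4 ; 0/2/30/4/15/5
#1 nor  r1, r4, r0 ; 0/65520/30/4/15/5
#2 xori  r3, r5, 9 ; 0/65520/30/12/15/5
#3 bne  r3, r2, L8 ; 0/65520/30/12/15/5 ; →target
#4 andi  r3, r4, 9 ; 0/65520/30/9/15/5
#8 nor  r5, r1, r5 ; 0/65520/30/9/15/10
#9 slti  r5, r3, 12 ; 0/65520/30/9/15/1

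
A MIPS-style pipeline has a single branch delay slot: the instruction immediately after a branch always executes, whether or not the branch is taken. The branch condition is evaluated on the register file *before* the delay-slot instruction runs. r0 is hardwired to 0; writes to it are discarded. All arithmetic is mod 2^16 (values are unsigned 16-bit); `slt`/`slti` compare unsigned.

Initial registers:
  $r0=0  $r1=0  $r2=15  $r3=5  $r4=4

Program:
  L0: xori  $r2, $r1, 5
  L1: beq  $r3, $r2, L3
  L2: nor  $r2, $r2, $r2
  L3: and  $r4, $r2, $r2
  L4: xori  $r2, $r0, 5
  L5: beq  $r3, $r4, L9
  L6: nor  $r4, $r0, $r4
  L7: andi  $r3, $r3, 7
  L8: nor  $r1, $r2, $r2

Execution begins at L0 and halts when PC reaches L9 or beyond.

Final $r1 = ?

PC=0  xori  $r2, $r1, 5      | $r0=0 $r1=0 $r2=5 $r3=5 $r4=4
PC=1  beq  $r3, $r2, L3      | $r0=0 $r1=0 $r2=5 $r3=5 $r4=4  [TAKEN]
PC=2  nor  $r2, $r2, $r2     | $r0=0 $r1=0 $r2=65530 $r3=5 $r4=4
PC=3  and  $r4, $r2, $r2     | $r0=0 $r1=0 $r2=65530 $r3=5 $r4=65530
PC=4  xori  $r2, $r0, 5      | $r0=0 $r1=0 $r2=5 $r3=5 $r4=65530
PC=5  beq  $r3, $r4, L9      | $r0=0 $r1=0 $r2=5 $r3=5 $r4=65530  [not taken]
PC=6  nor  $r4, $r0, $r4     | $r0=0 $r1=0 $r2=5 $r3=5 $r4=5
PC=7  andi  $r3, $r3, 7      | $r0=0 $r1=0 $r2=5 $r3=5 $r4=5
PC=8  nor  $r1, $r2, $r2     | $r0=0 $r1=65530 $r2=5 $r3=5 $r4=5

65530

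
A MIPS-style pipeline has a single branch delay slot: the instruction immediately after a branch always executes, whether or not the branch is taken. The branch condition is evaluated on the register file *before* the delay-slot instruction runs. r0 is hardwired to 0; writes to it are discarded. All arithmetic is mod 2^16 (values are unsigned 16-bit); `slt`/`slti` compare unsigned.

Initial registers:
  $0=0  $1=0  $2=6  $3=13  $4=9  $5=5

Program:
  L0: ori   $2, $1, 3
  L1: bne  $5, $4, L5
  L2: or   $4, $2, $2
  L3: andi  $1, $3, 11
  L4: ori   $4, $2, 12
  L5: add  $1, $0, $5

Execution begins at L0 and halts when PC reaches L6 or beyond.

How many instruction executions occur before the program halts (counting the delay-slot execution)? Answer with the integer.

PC=0  ori   $2, $1, 3        | $0=0 $1=0 $2=3 $3=13 $4=9 $5=5
PC=1  bne  $5, $4, L5        | $0=0 $1=0 $2=3 $3=13 $4=9 $5=5  [TAKEN]
PC=2  or   $4, $2, $2        | $0=0 $1=0 $2=3 $3=13 $4=3 $5=5
PC=5  add  $1, $0, $5        | $0=0 $1=5 $2=3 $3=13 $4=3 $5=5

4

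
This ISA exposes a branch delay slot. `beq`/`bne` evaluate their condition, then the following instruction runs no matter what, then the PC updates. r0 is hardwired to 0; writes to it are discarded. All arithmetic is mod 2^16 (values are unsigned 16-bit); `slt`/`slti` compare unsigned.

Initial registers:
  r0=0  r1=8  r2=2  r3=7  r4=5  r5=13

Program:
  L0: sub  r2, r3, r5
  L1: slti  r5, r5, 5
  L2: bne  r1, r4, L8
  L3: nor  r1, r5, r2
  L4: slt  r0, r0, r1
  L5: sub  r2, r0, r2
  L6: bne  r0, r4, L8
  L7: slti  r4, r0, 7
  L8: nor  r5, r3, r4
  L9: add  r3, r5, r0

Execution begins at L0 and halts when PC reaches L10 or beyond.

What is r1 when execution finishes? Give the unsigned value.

#0 sub  r2, r3, r5 ; 0/8/65530/7/5/13
#1 slti  r5, r5, 5 ; 0/8/65530/7/5/0
#2 bne  r1, r4, L8 ; 0/8/65530/7/5/0 ; →target
#3 nor  r1, r5, r2 ; 0/5/65530/7/5/0
#8 nor  r5, r3, r4 ; 0/5/65530/7/5/65528
#9 add  r3, r5, r0 ; 0/5/65530/65528/5/65528

5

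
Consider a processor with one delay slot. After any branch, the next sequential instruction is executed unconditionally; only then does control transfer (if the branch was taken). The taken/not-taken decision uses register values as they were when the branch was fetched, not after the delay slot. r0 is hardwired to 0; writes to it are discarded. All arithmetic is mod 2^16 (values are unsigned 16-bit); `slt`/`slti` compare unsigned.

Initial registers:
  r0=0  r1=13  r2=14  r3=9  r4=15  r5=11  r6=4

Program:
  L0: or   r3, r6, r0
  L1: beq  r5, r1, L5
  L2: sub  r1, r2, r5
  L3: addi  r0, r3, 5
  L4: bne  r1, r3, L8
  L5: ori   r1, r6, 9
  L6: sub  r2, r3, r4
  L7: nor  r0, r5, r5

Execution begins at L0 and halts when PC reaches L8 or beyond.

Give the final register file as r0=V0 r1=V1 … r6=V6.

PC=0  or   r3, r6, r0        | r0=0 r1=13 r2=14 r3=4 r4=15 r5=11 r6=4
PC=1  beq  r5, r1, L5        | r0=0 r1=13 r2=14 r3=4 r4=15 r5=11 r6=4  [not taken]
PC=2  sub  r1, r2, r5        | r0=0 r1=3 r2=14 r3=4 r4=15 r5=11 r6=4
PC=3  addi  r0, r3, 5        | r0=0 r1=3 r2=14 r3=4 r4=15 r5=11 r6=4
PC=4  bne  r1, r3, L8        | r0=0 r1=3 r2=14 r3=4 r4=15 r5=11 r6=4  [TAKEN]
PC=5  ori   r1, r6, 9        | r0=0 r1=13 r2=14 r3=4 r4=15 r5=11 r6=4

r0=0 r1=13 r2=14 r3=4 r4=15 r5=11 r6=4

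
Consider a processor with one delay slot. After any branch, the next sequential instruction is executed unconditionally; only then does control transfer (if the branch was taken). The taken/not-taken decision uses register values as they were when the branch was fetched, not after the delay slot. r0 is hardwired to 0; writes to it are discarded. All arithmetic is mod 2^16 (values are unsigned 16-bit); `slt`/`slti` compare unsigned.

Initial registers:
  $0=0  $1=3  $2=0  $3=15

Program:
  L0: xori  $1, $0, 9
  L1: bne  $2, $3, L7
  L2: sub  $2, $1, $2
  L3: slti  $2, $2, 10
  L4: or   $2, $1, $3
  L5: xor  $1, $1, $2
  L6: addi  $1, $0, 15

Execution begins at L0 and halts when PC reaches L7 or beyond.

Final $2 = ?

#0 xori  $1, $0, 9 ; 0/9/0/15
#1 bne  $2, $3, L7 ; 0/9/0/15 ; →target
#2 sub  $2, $1, $2 ; 0/9/9/15

9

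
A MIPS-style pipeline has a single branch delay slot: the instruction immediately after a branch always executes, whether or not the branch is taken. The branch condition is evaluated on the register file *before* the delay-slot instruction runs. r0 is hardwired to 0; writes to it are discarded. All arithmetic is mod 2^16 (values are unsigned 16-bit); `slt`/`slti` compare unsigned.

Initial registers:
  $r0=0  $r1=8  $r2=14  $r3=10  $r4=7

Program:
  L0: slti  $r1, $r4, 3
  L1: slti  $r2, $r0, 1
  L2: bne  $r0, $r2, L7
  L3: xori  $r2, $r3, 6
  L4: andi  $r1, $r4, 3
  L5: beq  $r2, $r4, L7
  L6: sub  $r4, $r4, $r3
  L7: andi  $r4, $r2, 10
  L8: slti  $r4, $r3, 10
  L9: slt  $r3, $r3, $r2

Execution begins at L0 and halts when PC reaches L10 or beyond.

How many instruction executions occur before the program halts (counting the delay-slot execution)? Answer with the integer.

7

  step pc=0: slti  $r1, $r4, 3  regs=(0,0,14,10,7)
  step pc=1: slti  $r2, $r0, 1  regs=(0,0,1,10,7)
  step pc=2: bne  $r0, $r2, L7  cond=T  regs=(0,0,1,10,7)
  step pc=3: xori  $r2, $r3, 6  regs=(0,0,12,10,7)
  step pc=7: andi  $r4, $r2, 10  regs=(0,0,12,10,8)
  step pc=8: slti  $r4, $r3, 10  regs=(0,0,12,10,0)
  step pc=9: slt  $r3, $r3, $r2  regs=(0,0,12,1,0)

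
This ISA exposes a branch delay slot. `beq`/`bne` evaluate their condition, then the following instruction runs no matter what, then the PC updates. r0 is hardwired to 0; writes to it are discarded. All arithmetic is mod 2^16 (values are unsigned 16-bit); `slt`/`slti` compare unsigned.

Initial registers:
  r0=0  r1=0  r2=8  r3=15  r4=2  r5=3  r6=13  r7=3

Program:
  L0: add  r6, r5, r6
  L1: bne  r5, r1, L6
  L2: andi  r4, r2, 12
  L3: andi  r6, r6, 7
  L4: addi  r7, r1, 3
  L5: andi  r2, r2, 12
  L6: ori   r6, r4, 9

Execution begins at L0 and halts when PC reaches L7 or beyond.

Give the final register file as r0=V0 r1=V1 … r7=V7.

r0=0 r1=0 r2=8 r3=15 r4=8 r5=3 r6=9 r7=3

#0 add  r6, r5, r6 ; 0/0/8/15/2/3/16/3
#1 bne  r5, r1, L6 ; 0/0/8/15/2/3/16/3 ; →target
#2 andi  r4, r2, 12 ; 0/0/8/15/8/3/16/3
#6 ori   r6, r4, 9 ; 0/0/8/15/8/3/9/3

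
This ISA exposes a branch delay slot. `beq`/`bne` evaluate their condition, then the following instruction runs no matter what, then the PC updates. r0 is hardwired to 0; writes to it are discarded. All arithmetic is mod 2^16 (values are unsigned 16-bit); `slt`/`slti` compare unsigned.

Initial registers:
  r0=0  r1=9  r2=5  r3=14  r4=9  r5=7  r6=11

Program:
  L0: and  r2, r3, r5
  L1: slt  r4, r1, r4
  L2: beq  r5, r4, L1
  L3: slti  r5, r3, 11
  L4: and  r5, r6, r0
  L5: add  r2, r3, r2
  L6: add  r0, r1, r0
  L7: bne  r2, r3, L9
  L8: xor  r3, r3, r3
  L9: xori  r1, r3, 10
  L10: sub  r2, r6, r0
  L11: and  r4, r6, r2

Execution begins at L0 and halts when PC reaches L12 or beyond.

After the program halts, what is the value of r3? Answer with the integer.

#0 and  r2, r3, r5 ; 0/9/6/14/9/7/11
#1 slt  r4, r1, r4 ; 0/9/6/14/0/7/11
#2 beq  r5, r4, L1 ; 0/9/6/14/0/7/11 ; →fallthru
#3 slti  r5, r3, 11 ; 0/9/6/14/0/0/11
#4 and  r5, r6, r0 ; 0/9/6/14/0/0/11
#5 add  r2, r3, r2 ; 0/9/20/14/0/0/11
#6 add  r0, r1, r0 ; 0/9/20/14/0/0/11
#7 bne  r2, r3, L9 ; 0/9/20/14/0/0/11 ; →target
#8 xor  r3, r3, r3 ; 0/9/20/0/0/0/11
#9 xori  r1, r3, 10 ; 0/10/20/0/0/0/11
#10 sub  r2, r6, r0 ; 0/10/11/0/0/0/11
#11 and  r4, r6, r2 ; 0/10/11/0/11/0/11

0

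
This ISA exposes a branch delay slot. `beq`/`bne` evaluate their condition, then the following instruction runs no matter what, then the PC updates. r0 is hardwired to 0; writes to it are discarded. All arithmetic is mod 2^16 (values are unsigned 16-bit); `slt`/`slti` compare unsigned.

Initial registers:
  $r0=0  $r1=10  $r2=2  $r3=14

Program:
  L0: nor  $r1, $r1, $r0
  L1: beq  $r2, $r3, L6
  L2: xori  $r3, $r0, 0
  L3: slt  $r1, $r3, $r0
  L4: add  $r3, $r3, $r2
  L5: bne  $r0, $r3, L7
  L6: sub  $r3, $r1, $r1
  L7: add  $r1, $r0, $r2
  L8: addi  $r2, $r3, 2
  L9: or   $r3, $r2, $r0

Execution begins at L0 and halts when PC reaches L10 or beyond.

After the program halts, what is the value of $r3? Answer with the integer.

2

  step pc=0: nor  $r1, $r1, $r0  regs=(0,65525,2,14)
  step pc=1: beq  $r2, $r3, L6  cond=F  regs=(0,65525,2,14)
  step pc=2: xori  $r3, $r0, 0  regs=(0,65525,2,0)
  step pc=3: slt  $r1, $r3, $r0  regs=(0,0,2,0)
  step pc=4: add  $r3, $r3, $r2  regs=(0,0,2,2)
  step pc=5: bne  $r0, $r3, L7  cond=T  regs=(0,0,2,2)
  step pc=6: sub  $r3, $r1, $r1  regs=(0,0,2,0)
  step pc=7: add  $r1, $r0, $r2  regs=(0,2,2,0)
  step pc=8: addi  $r2, $r3, 2  regs=(0,2,2,0)
  step pc=9: or   $r3, $r2, $r0  regs=(0,2,2,2)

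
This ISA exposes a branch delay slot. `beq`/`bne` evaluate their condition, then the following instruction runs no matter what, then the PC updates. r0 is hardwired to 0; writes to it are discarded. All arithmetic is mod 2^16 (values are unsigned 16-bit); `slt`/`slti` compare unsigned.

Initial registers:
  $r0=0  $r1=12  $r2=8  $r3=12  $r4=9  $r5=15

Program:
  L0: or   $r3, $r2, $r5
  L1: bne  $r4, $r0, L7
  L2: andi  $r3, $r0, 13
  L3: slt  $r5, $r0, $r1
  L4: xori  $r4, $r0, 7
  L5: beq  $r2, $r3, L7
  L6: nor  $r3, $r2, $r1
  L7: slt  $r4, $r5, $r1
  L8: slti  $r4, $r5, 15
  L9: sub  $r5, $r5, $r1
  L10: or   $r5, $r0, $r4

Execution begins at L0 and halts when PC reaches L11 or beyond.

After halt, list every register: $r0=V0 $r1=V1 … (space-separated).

#0 or   $r3, $r2, $r5 ; 0/12/8/15/9/15
#1 bne  $r4, $r0, L7 ; 0/12/8/15/9/15 ; →target
#2 andi  $r3, $r0, 13 ; 0/12/8/0/9/15
#7 slt  $r4, $r5, $r1 ; 0/12/8/0/0/15
#8 slti  $r4, $r5, 15 ; 0/12/8/0/0/15
#9 sub  $r5, $r5, $r1 ; 0/12/8/0/0/3
#10 or   $r5, $r0, $r4 ; 0/12/8/0/0/0

$r0=0 $r1=12 $r2=8 $r3=0 $r4=0 $r5=0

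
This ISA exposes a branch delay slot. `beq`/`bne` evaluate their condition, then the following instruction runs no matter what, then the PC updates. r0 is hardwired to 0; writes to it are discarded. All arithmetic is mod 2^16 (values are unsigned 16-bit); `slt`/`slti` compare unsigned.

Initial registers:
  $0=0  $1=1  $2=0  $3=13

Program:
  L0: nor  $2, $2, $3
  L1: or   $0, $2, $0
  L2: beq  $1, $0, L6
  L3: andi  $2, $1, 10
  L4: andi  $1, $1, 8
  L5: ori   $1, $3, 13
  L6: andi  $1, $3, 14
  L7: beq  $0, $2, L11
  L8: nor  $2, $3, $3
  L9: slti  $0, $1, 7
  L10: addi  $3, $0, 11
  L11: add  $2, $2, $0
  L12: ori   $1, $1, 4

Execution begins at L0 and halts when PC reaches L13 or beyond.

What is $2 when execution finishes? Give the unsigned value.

65522

PC=0  nor  $2, $2, $3        | $0=0 $1=1 $2=65522 $3=13
PC=1  or   $0, $2, $0        | $0=0 $1=1 $2=65522 $3=13
PC=2  beq  $1, $0, L6        | $0=0 $1=1 $2=65522 $3=13  [not taken]
PC=3  andi  $2, $1, 10       | $0=0 $1=1 $2=0 $3=13
PC=4  andi  $1, $1, 8        | $0=0 $1=0 $2=0 $3=13
PC=5  ori   $1, $3, 13       | $0=0 $1=13 $2=0 $3=13
PC=6  andi  $1, $3, 14       | $0=0 $1=12 $2=0 $3=13
PC=7  beq  $0, $2, L11       | $0=0 $1=12 $2=0 $3=13  [TAKEN]
PC=8  nor  $2, $3, $3        | $0=0 $1=12 $2=65522 $3=13
PC=11 add  $2, $2, $0        | $0=0 $1=12 $2=65522 $3=13
PC=12 ori   $1, $1, 4        | $0=0 $1=12 $2=65522 $3=13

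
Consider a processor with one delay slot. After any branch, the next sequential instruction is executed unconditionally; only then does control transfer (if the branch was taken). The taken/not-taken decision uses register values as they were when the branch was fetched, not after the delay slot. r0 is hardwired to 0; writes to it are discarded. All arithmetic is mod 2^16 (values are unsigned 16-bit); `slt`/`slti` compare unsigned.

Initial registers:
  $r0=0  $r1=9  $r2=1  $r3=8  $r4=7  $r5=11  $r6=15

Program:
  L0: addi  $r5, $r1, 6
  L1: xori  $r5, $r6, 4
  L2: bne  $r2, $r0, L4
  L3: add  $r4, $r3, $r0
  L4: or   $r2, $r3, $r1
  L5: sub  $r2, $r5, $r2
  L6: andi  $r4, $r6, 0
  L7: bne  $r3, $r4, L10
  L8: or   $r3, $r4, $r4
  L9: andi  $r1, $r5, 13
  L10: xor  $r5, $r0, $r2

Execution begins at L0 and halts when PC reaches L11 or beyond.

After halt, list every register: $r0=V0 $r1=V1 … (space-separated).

PC=0  addi  $r5, $r1, 6      | $r0=0 $r1=9 $r2=1 $r3=8 $r4=7 $r5=15 $r6=15
PC=1  xori  $r5, $r6, 4      | $r0=0 $r1=9 $r2=1 $r3=8 $r4=7 $r5=11 $r6=15
PC=2  bne  $r2, $r0, L4      | $r0=0 $r1=9 $r2=1 $r3=8 $r4=7 $r5=11 $r6=15  [TAKEN]
PC=3  add  $r4, $r3, $r0     | $r0=0 $r1=9 $r2=1 $r3=8 $r4=8 $r5=11 $r6=15
PC=4  or   $r2, $r3, $r1     | $r0=0 $r1=9 $r2=9 $r3=8 $r4=8 $r5=11 $r6=15
PC=5  sub  $r2, $r5, $r2     | $r0=0 $r1=9 $r2=2 $r3=8 $r4=8 $r5=11 $r6=15
PC=6  andi  $r4, $r6, 0      | $r0=0 $r1=9 $r2=2 $r3=8 $r4=0 $r5=11 $r6=15
PC=7  bne  $r3, $r4, L10     | $r0=0 $r1=9 $r2=2 $r3=8 $r4=0 $r5=11 $r6=15  [TAKEN]
PC=8  or   $r3, $r4, $r4     | $r0=0 $r1=9 $r2=2 $r3=0 $r4=0 $r5=11 $r6=15
PC=10 xor  $r5, $r0, $r2     | $r0=0 $r1=9 $r2=2 $r3=0 $r4=0 $r5=2 $r6=15

$r0=0 $r1=9 $r2=2 $r3=0 $r4=0 $r5=2 $r6=15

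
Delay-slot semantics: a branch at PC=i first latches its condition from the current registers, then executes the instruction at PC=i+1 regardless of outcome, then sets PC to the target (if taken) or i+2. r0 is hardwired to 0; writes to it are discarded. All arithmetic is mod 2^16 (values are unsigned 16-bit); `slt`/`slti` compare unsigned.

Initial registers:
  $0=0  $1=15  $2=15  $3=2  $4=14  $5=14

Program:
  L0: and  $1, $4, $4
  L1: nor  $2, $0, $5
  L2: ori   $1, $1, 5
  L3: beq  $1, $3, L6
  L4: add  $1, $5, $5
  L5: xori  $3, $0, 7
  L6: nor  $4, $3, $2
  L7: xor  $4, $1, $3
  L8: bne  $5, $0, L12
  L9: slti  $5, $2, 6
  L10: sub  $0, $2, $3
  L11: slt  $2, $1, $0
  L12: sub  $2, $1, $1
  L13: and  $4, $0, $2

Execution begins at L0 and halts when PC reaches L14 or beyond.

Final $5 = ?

0

  step pc=0: and  $1, $4, $4  regs=(0,14,15,2,14,14)
  step pc=1: nor  $2, $0, $5  regs=(0,14,65521,2,14,14)
  step pc=2: ori   $1, $1, 5  regs=(0,15,65521,2,14,14)
  step pc=3: beq  $1, $3, L6  cond=F  regs=(0,15,65521,2,14,14)
  step pc=4: add  $1, $5, $5  regs=(0,28,65521,2,14,14)
  step pc=5: xori  $3, $0, 7  regs=(0,28,65521,7,14,14)
  step pc=6: nor  $4, $3, $2  regs=(0,28,65521,7,8,14)
  step pc=7: xor  $4, $1, $3  regs=(0,28,65521,7,27,14)
  step pc=8: bne  $5, $0, L12  cond=T  regs=(0,28,65521,7,27,14)
  step pc=9: slti  $5, $2, 6  regs=(0,28,65521,7,27,0)
  step pc=12: sub  $2, $1, $1  regs=(0,28,0,7,27,0)
  step pc=13: and  $4, $0, $2  regs=(0,28,0,7,0,0)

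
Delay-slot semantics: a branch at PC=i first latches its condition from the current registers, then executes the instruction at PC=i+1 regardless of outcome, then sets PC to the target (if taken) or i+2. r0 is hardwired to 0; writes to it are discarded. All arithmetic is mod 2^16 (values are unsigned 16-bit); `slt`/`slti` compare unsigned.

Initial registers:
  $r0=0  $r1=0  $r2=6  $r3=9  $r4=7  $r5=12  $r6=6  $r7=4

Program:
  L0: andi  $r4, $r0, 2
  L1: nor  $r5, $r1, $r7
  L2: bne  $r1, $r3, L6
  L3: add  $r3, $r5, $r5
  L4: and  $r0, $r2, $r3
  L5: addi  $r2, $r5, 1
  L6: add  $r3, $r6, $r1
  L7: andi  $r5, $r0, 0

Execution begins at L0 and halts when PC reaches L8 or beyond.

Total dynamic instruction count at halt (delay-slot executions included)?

6

  step pc=0: andi  $r4, $r0, 2  regs=(0,0,6,9,0,12,6,4)
  step pc=1: nor  $r5, $r1, $r7  regs=(0,0,6,9,0,65531,6,4)
  step pc=2: bne  $r1, $r3, L6  cond=T  regs=(0,0,6,9,0,65531,6,4)
  step pc=3: add  $r3, $r5, $r5  regs=(0,0,6,65526,0,65531,6,4)
  step pc=6: add  $r3, $r6, $r1  regs=(0,0,6,6,0,65531,6,4)
  step pc=7: andi  $r5, $r0, 0  regs=(0,0,6,6,0,0,6,4)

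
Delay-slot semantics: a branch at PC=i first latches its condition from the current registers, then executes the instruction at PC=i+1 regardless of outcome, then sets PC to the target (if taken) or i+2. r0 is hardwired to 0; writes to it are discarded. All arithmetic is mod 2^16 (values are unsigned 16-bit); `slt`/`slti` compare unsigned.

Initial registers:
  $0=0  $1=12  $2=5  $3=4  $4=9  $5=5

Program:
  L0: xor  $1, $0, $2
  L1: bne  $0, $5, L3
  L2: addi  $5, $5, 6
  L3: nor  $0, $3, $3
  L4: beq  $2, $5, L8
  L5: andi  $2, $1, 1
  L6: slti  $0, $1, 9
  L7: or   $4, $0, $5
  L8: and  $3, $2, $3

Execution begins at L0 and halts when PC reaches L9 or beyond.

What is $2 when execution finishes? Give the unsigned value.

PC=0  xor  $1, $0, $2        | $0=0 $1=5 $2=5 $3=4 $4=9 $5=5
PC=1  bne  $0, $5, L3        | $0=0 $1=5 $2=5 $3=4 $4=9 $5=5  [TAKEN]
PC=2  addi  $5, $5, 6        | $0=0 $1=5 $2=5 $3=4 $4=9 $5=11
PC=3  nor  $0, $3, $3        | $0=0 $1=5 $2=5 $3=4 $4=9 $5=11
PC=4  beq  $2, $5, L8        | $0=0 $1=5 $2=5 $3=4 $4=9 $5=11  [not taken]
PC=5  andi  $2, $1, 1        | $0=0 $1=5 $2=1 $3=4 $4=9 $5=11
PC=6  slti  $0, $1, 9        | $0=0 $1=5 $2=1 $3=4 $4=9 $5=11
PC=7  or   $4, $0, $5        | $0=0 $1=5 $2=1 $3=4 $4=11 $5=11
PC=8  and  $3, $2, $3        | $0=0 $1=5 $2=1 $3=0 $4=11 $5=11

1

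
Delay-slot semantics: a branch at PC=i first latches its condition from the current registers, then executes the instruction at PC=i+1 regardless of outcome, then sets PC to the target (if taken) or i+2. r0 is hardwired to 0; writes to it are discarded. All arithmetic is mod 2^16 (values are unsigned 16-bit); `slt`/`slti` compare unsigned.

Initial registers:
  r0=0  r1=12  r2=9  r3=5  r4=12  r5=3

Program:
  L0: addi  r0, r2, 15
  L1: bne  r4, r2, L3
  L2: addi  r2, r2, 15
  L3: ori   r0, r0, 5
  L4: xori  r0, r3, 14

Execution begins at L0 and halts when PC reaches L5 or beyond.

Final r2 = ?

PC=0  addi  r0, r2, 15       | r0=0 r1=12 r2=9 r3=5 r4=12 r5=3
PC=1  bne  r4, r2, L3        | r0=0 r1=12 r2=9 r3=5 r4=12 r5=3  [TAKEN]
PC=2  addi  r2, r2, 15       | r0=0 r1=12 r2=24 r3=5 r4=12 r5=3
PC=3  ori   r0, r0, 5        | r0=0 r1=12 r2=24 r3=5 r4=12 r5=3
PC=4  xori  r0, r3, 14       | r0=0 r1=12 r2=24 r3=5 r4=12 r5=3

24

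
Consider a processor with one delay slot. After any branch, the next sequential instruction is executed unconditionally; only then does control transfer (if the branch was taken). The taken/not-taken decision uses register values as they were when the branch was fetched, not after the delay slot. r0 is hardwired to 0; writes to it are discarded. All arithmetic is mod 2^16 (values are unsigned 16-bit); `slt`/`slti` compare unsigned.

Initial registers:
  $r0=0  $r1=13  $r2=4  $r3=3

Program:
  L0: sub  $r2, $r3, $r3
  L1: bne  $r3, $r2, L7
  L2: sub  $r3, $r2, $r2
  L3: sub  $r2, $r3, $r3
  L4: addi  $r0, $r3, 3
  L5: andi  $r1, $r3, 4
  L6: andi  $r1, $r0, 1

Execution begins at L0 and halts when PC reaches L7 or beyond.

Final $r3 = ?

0

[0] sub  $r2, $r3, $r3  →  {$r0:0, $r1:13, $r2:0, $r3:3}
[1] bne  $r3, $r2, L7  →  {$r0:0, $r1:13, $r2:0, $r3:3}  ⟨branch taken⟩
[2] sub  $r3, $r2, $r2  →  {$r0:0, $r1:13, $r2:0, $r3:0}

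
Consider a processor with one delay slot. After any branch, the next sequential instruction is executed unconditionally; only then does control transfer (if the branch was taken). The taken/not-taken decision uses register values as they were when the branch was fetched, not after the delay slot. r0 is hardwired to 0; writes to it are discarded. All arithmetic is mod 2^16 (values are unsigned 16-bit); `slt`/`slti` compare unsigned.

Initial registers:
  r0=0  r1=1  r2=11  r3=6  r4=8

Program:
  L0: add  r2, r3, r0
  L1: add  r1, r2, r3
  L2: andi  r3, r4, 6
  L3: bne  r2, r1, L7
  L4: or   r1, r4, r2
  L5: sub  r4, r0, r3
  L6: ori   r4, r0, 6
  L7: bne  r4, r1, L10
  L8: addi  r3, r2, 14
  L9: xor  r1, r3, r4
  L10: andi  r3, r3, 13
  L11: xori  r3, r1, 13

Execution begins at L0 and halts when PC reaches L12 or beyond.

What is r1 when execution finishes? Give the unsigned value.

#0 add  r2, r3, r0 ; 0/1/6/6/8
#1 add  r1, r2, r3 ; 0/12/6/6/8
#2 andi  r3, r4, 6 ; 0/12/6/0/8
#3 bne  r2, r1, L7 ; 0/12/6/0/8 ; →target
#4 or   r1, r4, r2 ; 0/14/6/0/8
#7 bne  r4, r1, L10 ; 0/14/6/0/8 ; →target
#8 addi  r3, r2, 14 ; 0/14/6/20/8
#10 andi  r3, r3, 13 ; 0/14/6/4/8
#11 xori  r3, r1, 13 ; 0/14/6/3/8

14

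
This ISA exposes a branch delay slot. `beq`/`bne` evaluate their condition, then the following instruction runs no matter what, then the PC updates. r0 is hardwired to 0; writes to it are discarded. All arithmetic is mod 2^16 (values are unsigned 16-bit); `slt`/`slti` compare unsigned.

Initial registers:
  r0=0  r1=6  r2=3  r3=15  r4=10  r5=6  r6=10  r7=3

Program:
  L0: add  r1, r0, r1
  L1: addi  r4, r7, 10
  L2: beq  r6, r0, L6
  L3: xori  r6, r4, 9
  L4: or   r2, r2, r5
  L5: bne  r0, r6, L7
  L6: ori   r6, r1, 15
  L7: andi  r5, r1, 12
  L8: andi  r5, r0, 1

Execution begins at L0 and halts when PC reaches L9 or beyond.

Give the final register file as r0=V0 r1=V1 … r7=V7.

r0=0 r1=6 r2=7 r3=15 r4=13 r5=0 r6=15 r7=3

[0] add  r1, r0, r1  →  {r0:0, r1:6, r2:3, r3:15, r4:10, r5:6, r6:10, r7:3}
[1] addi  r4, r7, 10  →  {r0:0, r1:6, r2:3, r3:15, r4:13, r5:6, r6:10, r7:3}
[2] beq  r6, r0, L6  →  {r0:0, r1:6, r2:3, r3:15, r4:13, r5:6, r6:10, r7:3}  ⟨branch fallthrough⟩
[3] xori  r6, r4, 9  →  {r0:0, r1:6, r2:3, r3:15, r4:13, r5:6, r6:4, r7:3}
[4] or   r2, r2, r5  →  {r0:0, r1:6, r2:7, r3:15, r4:13, r5:6, r6:4, r7:3}
[5] bne  r0, r6, L7  →  {r0:0, r1:6, r2:7, r3:15, r4:13, r5:6, r6:4, r7:3}  ⟨branch taken⟩
[6] ori   r6, r1, 15  →  {r0:0, r1:6, r2:7, r3:15, r4:13, r5:6, r6:15, r7:3}
[7] andi  r5, r1, 12  →  {r0:0, r1:6, r2:7, r3:15, r4:13, r5:4, r6:15, r7:3}
[8] andi  r5, r0, 1  →  {r0:0, r1:6, r2:7, r3:15, r4:13, r5:0, r6:15, r7:3}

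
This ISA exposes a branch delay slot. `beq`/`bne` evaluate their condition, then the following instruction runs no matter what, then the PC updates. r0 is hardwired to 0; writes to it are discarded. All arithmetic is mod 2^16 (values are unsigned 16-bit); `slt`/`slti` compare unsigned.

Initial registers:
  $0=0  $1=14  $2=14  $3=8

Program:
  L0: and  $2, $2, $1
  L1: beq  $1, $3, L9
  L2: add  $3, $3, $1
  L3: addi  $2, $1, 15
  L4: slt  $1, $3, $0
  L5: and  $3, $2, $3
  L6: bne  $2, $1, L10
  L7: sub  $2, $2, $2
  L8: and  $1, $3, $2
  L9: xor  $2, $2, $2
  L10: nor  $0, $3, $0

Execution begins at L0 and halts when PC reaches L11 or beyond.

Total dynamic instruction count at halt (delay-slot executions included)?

9

[0] and  $2, $2, $1  →  {$0:0, $1:14, $2:14, $3:8}
[1] beq  $1, $3, L9  →  {$0:0, $1:14, $2:14, $3:8}  ⟨branch fallthrough⟩
[2] add  $3, $3, $1  →  {$0:0, $1:14, $2:14, $3:22}
[3] addi  $2, $1, 15  →  {$0:0, $1:14, $2:29, $3:22}
[4] slt  $1, $3, $0  →  {$0:0, $1:0, $2:29, $3:22}
[5] and  $3, $2, $3  →  {$0:0, $1:0, $2:29, $3:20}
[6] bne  $2, $1, L10  →  {$0:0, $1:0, $2:29, $3:20}  ⟨branch taken⟩
[7] sub  $2, $2, $2  →  {$0:0, $1:0, $2:0, $3:20}
[10] nor  $0, $3, $0  →  {$0:0, $1:0, $2:0, $3:20}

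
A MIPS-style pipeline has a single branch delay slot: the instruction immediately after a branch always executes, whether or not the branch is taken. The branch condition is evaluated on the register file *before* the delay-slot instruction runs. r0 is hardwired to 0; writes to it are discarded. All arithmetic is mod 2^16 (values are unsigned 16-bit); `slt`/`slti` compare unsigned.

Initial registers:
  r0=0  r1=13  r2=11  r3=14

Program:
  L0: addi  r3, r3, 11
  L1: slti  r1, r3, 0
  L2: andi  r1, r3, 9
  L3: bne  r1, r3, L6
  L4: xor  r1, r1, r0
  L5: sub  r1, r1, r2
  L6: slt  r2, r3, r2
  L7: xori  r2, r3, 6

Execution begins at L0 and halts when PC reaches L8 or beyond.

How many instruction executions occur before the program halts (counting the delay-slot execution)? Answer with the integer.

#0 addi  r3, r3, 11 ; 0/13/11/25
#1 slti  r1, r3, 0 ; 0/0/11/25
#2 andi  r1, r3, 9 ; 0/9/11/25
#3 bne  r1, r3, L6 ; 0/9/11/25 ; →target
#4 xor  r1, r1, r0 ; 0/9/11/25
#6 slt  r2, r3, r2 ; 0/9/0/25
#7 xori  r2, r3, 6 ; 0/9/31/25

7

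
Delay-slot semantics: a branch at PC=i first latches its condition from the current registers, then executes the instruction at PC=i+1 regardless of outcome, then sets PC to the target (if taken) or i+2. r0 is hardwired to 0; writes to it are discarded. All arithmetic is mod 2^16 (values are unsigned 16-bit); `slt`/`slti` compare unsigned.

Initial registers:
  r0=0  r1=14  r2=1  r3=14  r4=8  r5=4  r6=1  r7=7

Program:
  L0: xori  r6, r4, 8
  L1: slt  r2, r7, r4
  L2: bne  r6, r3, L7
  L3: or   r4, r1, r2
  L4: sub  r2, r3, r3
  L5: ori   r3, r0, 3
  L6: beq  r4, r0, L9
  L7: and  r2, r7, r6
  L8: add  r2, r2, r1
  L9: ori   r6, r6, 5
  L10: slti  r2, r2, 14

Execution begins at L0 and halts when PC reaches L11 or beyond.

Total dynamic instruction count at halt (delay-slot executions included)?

8

  step pc=0: xori  r6, r4, 8  regs=(0,14,1,14,8,4,0,7)
  step pc=1: slt  r2, r7, r4  regs=(0,14,1,14,8,4,0,7)
  step pc=2: bne  r6, r3, L7  cond=T  regs=(0,14,1,14,8,4,0,7)
  step pc=3: or   r4, r1, r2  regs=(0,14,1,14,15,4,0,7)
  step pc=7: and  r2, r7, r6  regs=(0,14,0,14,15,4,0,7)
  step pc=8: add  r2, r2, r1  regs=(0,14,14,14,15,4,0,7)
  step pc=9: ori   r6, r6, 5  regs=(0,14,14,14,15,4,5,7)
  step pc=10: slti  r2, r2, 14  regs=(0,14,0,14,15,4,5,7)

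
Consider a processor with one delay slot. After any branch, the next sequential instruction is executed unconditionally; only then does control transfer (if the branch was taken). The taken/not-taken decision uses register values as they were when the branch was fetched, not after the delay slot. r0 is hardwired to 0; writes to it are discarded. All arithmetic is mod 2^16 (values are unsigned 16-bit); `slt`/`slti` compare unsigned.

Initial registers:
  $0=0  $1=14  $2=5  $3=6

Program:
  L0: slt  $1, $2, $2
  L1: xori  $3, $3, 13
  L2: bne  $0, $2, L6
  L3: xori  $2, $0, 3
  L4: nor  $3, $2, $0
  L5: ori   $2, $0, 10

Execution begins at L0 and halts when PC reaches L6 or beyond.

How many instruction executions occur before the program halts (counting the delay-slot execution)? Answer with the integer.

4

[0] slt  $1, $2, $2  →  {$0:0, $1:0, $2:5, $3:6}
[1] xori  $3, $3, 13  →  {$0:0, $1:0, $2:5, $3:11}
[2] bne  $0, $2, L6  →  {$0:0, $1:0, $2:5, $3:11}  ⟨branch taken⟩
[3] xori  $2, $0, 3  →  {$0:0, $1:0, $2:3, $3:11}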